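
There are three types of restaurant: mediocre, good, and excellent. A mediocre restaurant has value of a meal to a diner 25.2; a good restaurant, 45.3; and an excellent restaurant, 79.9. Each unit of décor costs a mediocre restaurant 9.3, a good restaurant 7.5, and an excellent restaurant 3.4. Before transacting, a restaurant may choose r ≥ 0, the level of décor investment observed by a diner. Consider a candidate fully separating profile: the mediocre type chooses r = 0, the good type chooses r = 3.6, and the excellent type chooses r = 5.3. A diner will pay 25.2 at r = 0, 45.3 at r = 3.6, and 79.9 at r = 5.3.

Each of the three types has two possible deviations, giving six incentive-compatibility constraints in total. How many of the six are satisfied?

3

Excellent (own payoff 79.9 − 3.4×5.3 = 61.88): to r=0 gives 25.2 → no gain ✓; to r=3.6 gives 45.3 − 3.4×3.6 = 33.06 → no gain ✓.
Mediocre (own payoff 25.2): to r=3.6 gives 45.3 − 9.3×3.6 = 11.82 → no gain ✓; to r=5.3 gives 79.9 − 9.3×5.3 = 30.61 → profitable ✗.
Good (own payoff 45.3 − 7.5×3.6 = 18.3): to r=0 gives 25.2 → profitable ✗; to r=5.3 gives 79.9 − 7.5×5.3 = 40.15 → profitable ✗.
3 of the 6 constraints hold; not an equilibrium.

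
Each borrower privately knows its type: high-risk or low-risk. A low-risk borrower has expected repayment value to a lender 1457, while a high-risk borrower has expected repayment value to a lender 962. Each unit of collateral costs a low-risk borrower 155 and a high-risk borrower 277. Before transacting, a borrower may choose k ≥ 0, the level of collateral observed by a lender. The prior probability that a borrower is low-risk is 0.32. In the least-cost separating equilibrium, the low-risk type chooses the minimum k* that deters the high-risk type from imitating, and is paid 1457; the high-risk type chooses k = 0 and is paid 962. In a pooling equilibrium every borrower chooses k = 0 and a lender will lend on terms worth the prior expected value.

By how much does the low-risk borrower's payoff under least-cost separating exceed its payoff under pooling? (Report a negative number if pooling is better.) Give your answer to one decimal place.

59.6

Least-cost separating signal: k* solves 962 = 1457 − 277·k*, so k* = (1457 − 962)/277 ≈ 1.7870.
Low-risk type's separating payoff: 1457 − 155 × k* = 1457 − 155 × (1457 − 962)/277 = 1457 − 76725/277 ≈ 1180.014.
Pooling payoff: 0.32 × 1457 + 0.68 × 962 = 1120.4.
Difference: 1180.014 − 1120.4 = 59.614, i.e. 59.6 to one decimal place.
The low-risk type prefers to separate.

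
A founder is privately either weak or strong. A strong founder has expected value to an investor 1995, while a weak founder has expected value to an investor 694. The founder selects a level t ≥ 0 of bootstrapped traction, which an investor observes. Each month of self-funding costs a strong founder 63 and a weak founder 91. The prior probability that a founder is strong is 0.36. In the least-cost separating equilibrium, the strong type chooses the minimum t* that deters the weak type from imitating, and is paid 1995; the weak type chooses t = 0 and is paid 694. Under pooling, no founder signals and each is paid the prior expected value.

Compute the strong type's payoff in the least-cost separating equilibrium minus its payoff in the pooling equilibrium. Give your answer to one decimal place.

Least-cost separating signal: t* solves 694 = 1995 − 91·t*, so t* = (1995 − 694)/91 ≈ 14.2967.
Strong type's separating payoff: 1995 − 63 × t* = 1995 − 63 × (1995 − 694)/91 = 1995 − 81963/91 ≈ 1094.308.
Pooling payoff: 0.36 × 1995 + 0.64 × 694 = 1162.36.
Difference: 1094.308 − 1162.36 = -68.052, i.e. -68.1 to one decimal place.
The strong type would prefer the pooling outcome.

-68.1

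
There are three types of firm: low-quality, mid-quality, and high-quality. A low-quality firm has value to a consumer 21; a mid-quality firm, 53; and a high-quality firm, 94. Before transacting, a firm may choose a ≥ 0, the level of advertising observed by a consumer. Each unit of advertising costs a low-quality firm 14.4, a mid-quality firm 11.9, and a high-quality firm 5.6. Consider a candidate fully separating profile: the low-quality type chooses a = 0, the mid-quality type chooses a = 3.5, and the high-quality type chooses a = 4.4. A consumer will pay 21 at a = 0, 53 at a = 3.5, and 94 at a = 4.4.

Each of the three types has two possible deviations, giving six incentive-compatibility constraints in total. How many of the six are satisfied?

3

Low-quality (own payoff 21): to a=3.5 gives 53 − 14.4×3.5 = 2.6 → no gain ✓; to a=4.4 gives 94 − 14.4×4.4 = 30.64 → profitable ✗.
Mid-quality (own payoff 53 − 11.9×3.5 = 11.35): to a=0 gives 21 → profitable ✗; to a=4.4 gives 94 − 11.9×4.4 = 41.64 → profitable ✗.
High-quality (own payoff 94 − 5.6×4.4 = 69.36): to a=0 gives 21 → no gain ✓; to a=3.5 gives 53 − 5.6×3.5 = 33.4 → no gain ✓.
3 of the 6 constraints hold; not an equilibrium.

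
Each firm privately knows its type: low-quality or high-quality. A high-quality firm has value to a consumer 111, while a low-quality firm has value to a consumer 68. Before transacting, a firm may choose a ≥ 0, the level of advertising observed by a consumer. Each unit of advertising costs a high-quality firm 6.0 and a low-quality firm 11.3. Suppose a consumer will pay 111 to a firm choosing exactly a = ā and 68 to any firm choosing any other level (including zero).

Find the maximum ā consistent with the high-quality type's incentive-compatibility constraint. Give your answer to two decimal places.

Choosing ā yields the high-quality type 111 − 6.0·ā; choosing zero yields 68.
The high-quality type is indifferent at 111 − 6.0·ā = 68, i.e. ā = (111 − 68) / 6.0 ≈ 7.17.
For any ā above 7.17 the high-quality type would rather pool at zero, so separation collapses.

7.17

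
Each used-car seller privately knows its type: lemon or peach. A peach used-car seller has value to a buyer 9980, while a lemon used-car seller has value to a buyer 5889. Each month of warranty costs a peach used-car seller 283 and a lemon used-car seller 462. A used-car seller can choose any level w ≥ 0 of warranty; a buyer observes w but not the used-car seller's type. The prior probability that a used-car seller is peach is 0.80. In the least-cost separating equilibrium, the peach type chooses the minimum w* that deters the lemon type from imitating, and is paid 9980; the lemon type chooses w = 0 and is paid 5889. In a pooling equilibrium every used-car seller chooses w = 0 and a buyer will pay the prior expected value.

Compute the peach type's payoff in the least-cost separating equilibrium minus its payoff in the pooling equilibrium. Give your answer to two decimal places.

Least-cost separating signal: w* solves 5889 = 9980 − 462·w*, so w* = (9980 − 5889)/462 ≈ 8.8550.
Peach type's separating payoff: 9980 − 283 × w* = 9980 − 283 × (9980 − 5889)/462 = 9980 − 1157753/462 ≈ 7474.0411.
Pooling payoff: 0.80 × 9980 + 0.20 × 5889 = 9161.8.
Difference: 7474.0411 − 9161.8 = -1687.7589, i.e. -1687.76 to two decimal places.
The peach type would prefer the pooling outcome.

-1687.76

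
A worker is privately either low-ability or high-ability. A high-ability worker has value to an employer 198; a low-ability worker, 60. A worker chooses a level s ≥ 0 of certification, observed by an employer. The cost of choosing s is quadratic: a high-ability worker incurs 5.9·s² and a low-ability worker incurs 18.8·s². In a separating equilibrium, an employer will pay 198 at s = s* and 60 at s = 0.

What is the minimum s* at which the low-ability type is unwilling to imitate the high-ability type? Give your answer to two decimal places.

The low-ability type at s = 0 receives 60; imitating at s* yields 198 − 18.8·s*².
Indifference: 60 = 198 − 18.8·s*², so s*² = (198 − 60) / 18.8 ≈ 7.3404.
s* = √7.3404 ≈ 2.71.

2.71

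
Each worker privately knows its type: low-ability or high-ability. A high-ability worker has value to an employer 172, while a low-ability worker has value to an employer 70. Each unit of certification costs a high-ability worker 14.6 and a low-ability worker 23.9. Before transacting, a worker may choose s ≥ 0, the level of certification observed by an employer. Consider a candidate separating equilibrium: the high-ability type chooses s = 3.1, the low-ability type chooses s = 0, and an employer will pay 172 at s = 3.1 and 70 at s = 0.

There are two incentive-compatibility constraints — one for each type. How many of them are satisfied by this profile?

Low-ability type: stay at 0 → 70; mimic → 172 − 23.9 × 3.1 = 97.91. IC fails (70 < 97.91).
High-ability type: signal → 172 − 14.6 × 3.1 = 126.74; deviate to 0 → 70. IC holds (126.74 ≥ 70).
1 of 2 constraints hold, so this profile is not an equilibrium.

1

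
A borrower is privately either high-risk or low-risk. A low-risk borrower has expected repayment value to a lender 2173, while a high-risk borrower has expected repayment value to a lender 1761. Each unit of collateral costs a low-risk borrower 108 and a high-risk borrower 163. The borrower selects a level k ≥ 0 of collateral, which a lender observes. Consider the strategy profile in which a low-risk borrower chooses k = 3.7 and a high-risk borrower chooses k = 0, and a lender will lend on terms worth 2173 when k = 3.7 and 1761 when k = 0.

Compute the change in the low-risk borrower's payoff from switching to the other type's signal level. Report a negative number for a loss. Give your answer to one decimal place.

-12.4

Playing k = 3.7 the low-risk borrower receives 2173 − 108 × 3.7 = 1773.4.
Deviating to k = 0 yields 1761 instead.
Gain from deviating: 1761 − 1773.4 = -12.4.
The gain is negative, so the low-risk type's incentive-compatibility constraint is satisfied.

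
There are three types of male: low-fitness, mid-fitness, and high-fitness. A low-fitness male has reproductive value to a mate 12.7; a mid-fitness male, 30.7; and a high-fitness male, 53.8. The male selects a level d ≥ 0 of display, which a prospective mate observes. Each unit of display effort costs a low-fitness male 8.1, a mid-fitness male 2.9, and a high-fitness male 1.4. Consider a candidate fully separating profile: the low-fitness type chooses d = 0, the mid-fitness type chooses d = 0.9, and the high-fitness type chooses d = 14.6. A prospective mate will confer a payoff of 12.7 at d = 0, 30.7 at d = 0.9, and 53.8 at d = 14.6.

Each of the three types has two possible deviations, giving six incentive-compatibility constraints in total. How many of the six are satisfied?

Mid-fitness (own payoff 30.7 − 2.9×0.9 = 28.09): to d=0 gives 12.7 → no gain ✓; to d=14.6 gives 53.8 − 2.9×14.6 = 11.46 → no gain ✓.
High-fitness (own payoff 53.8 − 1.4×14.6 = 33.36): to d=0 gives 12.7 → no gain ✓; to d=0.9 gives 30.7 − 1.4×0.9 = 29.44 → no gain ✓.
Low-fitness (own payoff 12.7): to d=0.9 gives 30.7 − 8.1×0.9 = 23.41 → profitable ✗; to d=14.6 gives 53.8 − 8.1×14.6 = -64.46 → no gain ✓.
5 of the 6 constraints hold; not an equilibrium.

5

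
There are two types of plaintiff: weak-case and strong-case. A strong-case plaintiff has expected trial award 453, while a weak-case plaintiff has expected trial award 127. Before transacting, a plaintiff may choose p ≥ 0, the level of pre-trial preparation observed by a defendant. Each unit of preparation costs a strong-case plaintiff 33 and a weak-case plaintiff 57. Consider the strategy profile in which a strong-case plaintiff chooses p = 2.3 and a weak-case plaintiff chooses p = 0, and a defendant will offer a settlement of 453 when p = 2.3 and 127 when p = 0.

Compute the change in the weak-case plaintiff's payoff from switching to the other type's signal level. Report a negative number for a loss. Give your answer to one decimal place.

Playing p = 0 the weak-case plaintiff receives 127.
Deviating to p = 2.3 brings payment 453 at cost 57 × 2.3 = 131.1, netting 321.9.
Gain from deviating: 321.9 − 127 = 194.9.
The gain is positive, so the weak-case type's incentive-compatibility constraint is violated — this profile is not a separating equilibrium.

194.9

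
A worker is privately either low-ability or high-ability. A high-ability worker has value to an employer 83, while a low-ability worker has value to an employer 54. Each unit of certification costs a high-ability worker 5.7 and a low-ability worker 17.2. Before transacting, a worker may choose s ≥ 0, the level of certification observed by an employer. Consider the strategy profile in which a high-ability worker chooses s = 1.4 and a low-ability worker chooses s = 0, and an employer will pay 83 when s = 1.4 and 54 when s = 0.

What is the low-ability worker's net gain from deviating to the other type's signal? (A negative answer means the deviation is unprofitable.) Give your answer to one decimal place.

Playing s = 0 the low-ability worker receives 54.
Deviating to s = 1.4 brings payment 83 at cost 17.2 × 1.4 = 24.08, netting 58.92.
Gain from deviating: 58.92 − 54 = 4.92, i.e. 4.9 to one decimal place.
The gain is positive, so the low-ability type's incentive-compatibility constraint is violated — this profile is not a separating equilibrium.

4.9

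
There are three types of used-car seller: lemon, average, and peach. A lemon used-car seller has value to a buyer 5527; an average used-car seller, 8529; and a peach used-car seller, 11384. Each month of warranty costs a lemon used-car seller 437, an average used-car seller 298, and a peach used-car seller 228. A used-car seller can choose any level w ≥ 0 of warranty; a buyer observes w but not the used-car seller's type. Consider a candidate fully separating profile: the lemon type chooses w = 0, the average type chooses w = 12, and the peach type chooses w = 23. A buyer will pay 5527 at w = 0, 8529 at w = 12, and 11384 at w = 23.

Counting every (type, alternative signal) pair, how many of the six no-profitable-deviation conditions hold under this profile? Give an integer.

5

Lemon (own payoff 5527): to w=12 gives 8529 − 437×12 = 3285 → no gain ✓; to w=23 gives 11384 − 437×23 = 1333 → no gain ✓.
Average (own payoff 8529 − 298×12 = 4953): to w=0 gives 5527 → profitable ✗; to w=23 gives 11384 − 298×23 = 4530 → no gain ✓.
Peach (own payoff 11384 − 228×23 = 6140): to w=0 gives 5527 → no gain ✓; to w=12 gives 8529 − 228×12 = 5793 → no gain ✓.
5 of the 6 constraints hold; not an equilibrium.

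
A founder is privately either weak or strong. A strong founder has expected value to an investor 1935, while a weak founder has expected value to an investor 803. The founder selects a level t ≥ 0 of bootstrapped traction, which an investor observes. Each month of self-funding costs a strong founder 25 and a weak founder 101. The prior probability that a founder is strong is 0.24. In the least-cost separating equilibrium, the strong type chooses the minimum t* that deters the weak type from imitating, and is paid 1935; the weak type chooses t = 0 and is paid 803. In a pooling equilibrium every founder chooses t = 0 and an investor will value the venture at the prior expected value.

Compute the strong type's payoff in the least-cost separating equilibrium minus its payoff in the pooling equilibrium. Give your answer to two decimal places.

580.12

Least-cost separating signal: t* solves 803 = 1935 − 101·t*, so t* = (1935 − 803)/101 ≈ 11.2079.
Strong type's separating payoff: 1935 − 25 × t* = 1935 − 25 × (1935 − 803)/101 = 1935 − 28300/101 ≈ 1654.8020.
Pooling payoff: 0.24 × 1935 + 0.76 × 803 = 1074.68.
Difference: 1654.8020 − 1074.68 = 580.122, i.e. 580.12 to two decimal places.
The strong type prefers to separate.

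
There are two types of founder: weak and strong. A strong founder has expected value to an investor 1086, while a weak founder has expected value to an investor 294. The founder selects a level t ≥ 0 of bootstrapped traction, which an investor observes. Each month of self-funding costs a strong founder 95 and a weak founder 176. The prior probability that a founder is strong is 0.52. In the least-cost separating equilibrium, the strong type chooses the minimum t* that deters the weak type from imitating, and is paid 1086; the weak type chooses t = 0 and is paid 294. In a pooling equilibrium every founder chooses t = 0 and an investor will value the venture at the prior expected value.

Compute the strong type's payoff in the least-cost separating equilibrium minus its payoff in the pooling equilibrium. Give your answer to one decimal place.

Least-cost separating signal: t* solves 294 = 1086 − 176·t*, so t* = (1086 − 294)/176 = 4.5.
Strong type's separating payoff: 1086 − 95 × t* = 1086 − 95 × (1086 − 294)/176 = 1086 − 75240/176 = 658.5.
Pooling payoff: 0.52 × 1086 + 0.48 × 294 = 705.84.
Difference: 658.5 − 705.84 = -47.34, i.e. -47.3 to one decimal place.
The strong type would prefer the pooling outcome.

-47.3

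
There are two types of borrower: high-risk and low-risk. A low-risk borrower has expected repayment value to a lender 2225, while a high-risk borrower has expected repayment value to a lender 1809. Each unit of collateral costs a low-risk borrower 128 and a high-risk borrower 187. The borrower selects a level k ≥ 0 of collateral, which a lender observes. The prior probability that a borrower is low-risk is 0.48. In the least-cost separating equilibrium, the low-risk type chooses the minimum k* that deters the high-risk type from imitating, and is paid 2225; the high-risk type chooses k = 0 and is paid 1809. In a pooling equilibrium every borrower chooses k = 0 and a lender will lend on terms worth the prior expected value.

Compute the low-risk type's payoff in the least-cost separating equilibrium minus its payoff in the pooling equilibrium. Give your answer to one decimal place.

-68.4

Least-cost separating signal: k* solves 1809 = 2225 − 187·k*, so k* = (2225 − 1809)/187 ≈ 2.2246.
Low-risk type's separating payoff: 2225 − 128 × k* = 2225 − 128 × (2225 − 1809)/187 = 2225 − 53248/187 ≈ 1940.251.
Pooling payoff: 0.48 × 2225 + 0.52 × 1809 = 2008.68.
Difference: 1940.251 − 2008.68 = -68.429, i.e. -68.4 to one decimal place.
The low-risk type would prefer the pooling outcome.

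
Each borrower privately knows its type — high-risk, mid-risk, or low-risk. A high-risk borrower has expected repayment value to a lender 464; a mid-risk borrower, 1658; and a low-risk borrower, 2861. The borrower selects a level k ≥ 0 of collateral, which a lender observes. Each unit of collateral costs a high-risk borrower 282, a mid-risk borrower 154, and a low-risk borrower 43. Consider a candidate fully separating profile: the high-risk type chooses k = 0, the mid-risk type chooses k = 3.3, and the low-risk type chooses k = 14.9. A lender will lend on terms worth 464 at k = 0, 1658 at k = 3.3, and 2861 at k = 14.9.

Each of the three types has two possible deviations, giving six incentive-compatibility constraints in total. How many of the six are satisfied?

High-risk (own payoff 464): to k=3.3 gives 1658 − 282×3.3 = 727.4 → profitable ✗; to k=14.9 gives 2861 − 282×14.9 = -1340.8 → no gain ✓.
Mid-risk (own payoff 1658 − 154×3.3 = 1149.8): to k=0 gives 464 → no gain ✓; to k=14.9 gives 2861 − 154×14.9 = 566.4 → no gain ✓.
Low-risk (own payoff 2861 − 43×14.9 = 2220.3): to k=0 gives 464 → no gain ✓; to k=3.3 gives 1658 − 43×3.3 = 1516.1 → no gain ✓.
5 of the 6 constraints hold; not an equilibrium.

5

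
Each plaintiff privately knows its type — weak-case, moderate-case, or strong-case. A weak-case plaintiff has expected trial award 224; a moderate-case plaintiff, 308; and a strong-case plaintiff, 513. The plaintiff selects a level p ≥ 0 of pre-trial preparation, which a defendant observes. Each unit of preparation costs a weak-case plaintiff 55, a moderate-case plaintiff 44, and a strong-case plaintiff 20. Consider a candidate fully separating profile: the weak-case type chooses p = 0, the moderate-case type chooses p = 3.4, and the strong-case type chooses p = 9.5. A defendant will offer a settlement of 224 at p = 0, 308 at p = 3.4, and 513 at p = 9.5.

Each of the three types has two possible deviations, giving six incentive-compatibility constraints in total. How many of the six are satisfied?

5

Moderate-case (own payoff 308 − 44×3.4 = 158.4): to p=0 gives 224 → profitable ✗; to p=9.5 gives 513 − 44×9.5 = 95 → no gain ✓.
Weak-case (own payoff 224): to p=3.4 gives 308 − 55×3.4 = 121 → no gain ✓; to p=9.5 gives 513 − 55×9.5 = -9.5 → no gain ✓.
Strong-case (own payoff 513 − 20×9.5 = 323): to p=0 gives 224 → no gain ✓; to p=3.4 gives 308 − 20×3.4 = 240 → no gain ✓.
5 of the 6 constraints hold; not an equilibrium.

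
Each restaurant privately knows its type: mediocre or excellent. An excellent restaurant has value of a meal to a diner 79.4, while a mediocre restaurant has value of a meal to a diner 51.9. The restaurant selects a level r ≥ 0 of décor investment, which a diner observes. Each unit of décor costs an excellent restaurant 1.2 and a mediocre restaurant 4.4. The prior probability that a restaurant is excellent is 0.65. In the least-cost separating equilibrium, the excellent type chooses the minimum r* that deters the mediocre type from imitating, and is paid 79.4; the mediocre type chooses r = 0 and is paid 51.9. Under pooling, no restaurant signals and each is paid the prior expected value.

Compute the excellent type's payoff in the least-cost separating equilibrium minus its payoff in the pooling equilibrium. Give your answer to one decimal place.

Least-cost separating signal: r* solves 51.9 = 79.4 − 4.4·r*, so r* = (79.4 − 51.9)/4.4 = 6.25.
Excellent type's separating payoff: 79.4 − 1.2 × r* = 79.4 − 1.2 × (79.4 − 51.9)/4.4 = 79.4 − 33/4.4 = 71.9.
Pooling payoff: 0.65 × 79.4 + 0.35 × 51.9 = 69.775.
Difference: 71.9 − 69.775 = 2.125, i.e. 2.1 to one decimal place.
The excellent type prefers to separate.

2.1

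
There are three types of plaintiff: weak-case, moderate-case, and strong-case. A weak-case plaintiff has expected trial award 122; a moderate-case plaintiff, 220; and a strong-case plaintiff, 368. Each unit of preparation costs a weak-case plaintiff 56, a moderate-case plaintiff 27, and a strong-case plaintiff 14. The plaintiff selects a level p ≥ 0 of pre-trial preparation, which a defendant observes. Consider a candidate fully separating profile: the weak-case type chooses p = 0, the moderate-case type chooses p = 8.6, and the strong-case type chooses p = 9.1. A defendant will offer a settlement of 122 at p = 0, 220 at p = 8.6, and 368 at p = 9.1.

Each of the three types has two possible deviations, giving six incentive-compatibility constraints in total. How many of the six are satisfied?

Weak-case (own payoff 122): to p=8.6 gives 220 − 56×8.6 = -261.6 → no gain ✓; to p=9.1 gives 368 − 56×9.1 = -141.6 → no gain ✓.
Strong-case (own payoff 368 − 14×9.1 = 240.6): to p=0 gives 122 → no gain ✓; to p=8.6 gives 220 − 14×8.6 = 99.6 → no gain ✓.
Moderate-case (own payoff 220 − 27×8.6 = -12.2): to p=0 gives 122 → profitable ✗; to p=9.1 gives 368 − 27×9.1 = 122.3 → profitable ✗.
4 of the 6 constraints hold; not an equilibrium.

4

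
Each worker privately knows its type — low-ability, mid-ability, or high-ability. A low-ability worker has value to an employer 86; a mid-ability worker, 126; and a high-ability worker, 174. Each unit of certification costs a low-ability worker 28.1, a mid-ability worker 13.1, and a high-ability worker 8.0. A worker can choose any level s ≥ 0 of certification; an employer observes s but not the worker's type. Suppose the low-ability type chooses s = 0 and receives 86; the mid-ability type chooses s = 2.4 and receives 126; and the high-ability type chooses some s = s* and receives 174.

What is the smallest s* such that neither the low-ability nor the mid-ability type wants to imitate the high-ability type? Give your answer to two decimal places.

6.06

Mid-ability type (on-path payoff 126 − 13.1×2.4 = 94.56) won't mimic when 94.56 ≥ 174 − 13.1·s*, i.e. s* ≥ 6.06.
Low-ability type (on-path payoff 86) won't mimic when 86 ≥ 174 − 28.1·s*, i.e. s* ≥ 3.13.
Both must hold, so s* = max(3.13, 6.06) = 6.06. The mid-ability type's constraint binds.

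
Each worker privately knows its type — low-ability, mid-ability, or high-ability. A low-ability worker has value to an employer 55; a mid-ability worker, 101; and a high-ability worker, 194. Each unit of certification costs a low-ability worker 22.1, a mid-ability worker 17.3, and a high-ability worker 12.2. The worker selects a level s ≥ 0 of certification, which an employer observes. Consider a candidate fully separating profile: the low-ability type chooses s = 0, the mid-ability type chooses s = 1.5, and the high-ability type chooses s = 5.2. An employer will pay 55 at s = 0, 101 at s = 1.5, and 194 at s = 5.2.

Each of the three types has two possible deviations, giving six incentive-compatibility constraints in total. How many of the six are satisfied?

Low-ability (own payoff 55): to s=1.5 gives 101 − 22.1×1.5 = 67.85 → profitable ✗; to s=5.2 gives 194 − 22.1×5.2 = 79.08 → profitable ✗.
High-ability (own payoff 194 − 12.2×5.2 = 130.56): to s=0 gives 55 → no gain ✓; to s=1.5 gives 101 − 12.2×1.5 = 82.7 → no gain ✓.
Mid-ability (own payoff 101 − 17.3×1.5 = 75.05): to s=0 gives 55 → no gain ✓; to s=5.2 gives 194 − 17.3×5.2 = 104.04 → profitable ✗.
3 of the 6 constraints hold; not an equilibrium.

3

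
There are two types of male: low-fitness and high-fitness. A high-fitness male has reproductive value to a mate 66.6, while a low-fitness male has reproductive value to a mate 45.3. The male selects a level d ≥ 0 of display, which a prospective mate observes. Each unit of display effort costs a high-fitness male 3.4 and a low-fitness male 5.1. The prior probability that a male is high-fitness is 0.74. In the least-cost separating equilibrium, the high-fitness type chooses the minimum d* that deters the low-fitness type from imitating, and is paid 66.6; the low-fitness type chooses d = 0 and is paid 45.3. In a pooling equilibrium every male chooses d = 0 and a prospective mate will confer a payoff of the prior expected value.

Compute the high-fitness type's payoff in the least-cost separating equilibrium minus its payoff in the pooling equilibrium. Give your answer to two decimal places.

Least-cost separating signal: d* solves 45.3 = 66.6 − 5.1·d*, so d* = (66.6 − 45.3)/5.1 ≈ 4.1765.
High-fitness type's separating payoff: 66.6 − 3.4 × d* = 66.6 − 3.4 × (66.6 − 45.3)/5.1 = 66.6 − 72.42/5.1 = 52.4.
Pooling payoff: 0.74 × 66.6 + 0.26 × 45.3 = 61.062.
Difference: 52.4 − 61.062 = -8.662, i.e. -8.66 to two decimal places.
The high-fitness type would prefer the pooling outcome.

-8.66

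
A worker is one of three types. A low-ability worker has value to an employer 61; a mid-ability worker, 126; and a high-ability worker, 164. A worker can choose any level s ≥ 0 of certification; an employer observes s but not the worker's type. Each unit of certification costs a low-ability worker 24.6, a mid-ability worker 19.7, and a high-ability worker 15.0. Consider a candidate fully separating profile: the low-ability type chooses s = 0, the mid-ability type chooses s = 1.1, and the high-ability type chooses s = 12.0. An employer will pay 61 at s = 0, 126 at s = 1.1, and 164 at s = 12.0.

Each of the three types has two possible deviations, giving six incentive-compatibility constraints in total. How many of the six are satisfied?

Mid-ability (own payoff 126 − 19.7×1.1 = 104.33): to s=0 gives 61 → no gain ✓; to s=12.0 gives 164 − 19.7×12.0 = -72.4 → no gain ✓.
High-ability (own payoff 164 − 15.0×12.0 = -16): to s=0 gives 61 → profitable ✗; to s=1.1 gives 126 − 15.0×1.1 = 109.5 → profitable ✗.
Low-ability (own payoff 61): to s=1.1 gives 126 − 24.6×1.1 = 98.94 → profitable ✗; to s=12.0 gives 164 − 24.6×12.0 = -131.2 → no gain ✓.
3 of the 6 constraints hold; not an equilibrium.

3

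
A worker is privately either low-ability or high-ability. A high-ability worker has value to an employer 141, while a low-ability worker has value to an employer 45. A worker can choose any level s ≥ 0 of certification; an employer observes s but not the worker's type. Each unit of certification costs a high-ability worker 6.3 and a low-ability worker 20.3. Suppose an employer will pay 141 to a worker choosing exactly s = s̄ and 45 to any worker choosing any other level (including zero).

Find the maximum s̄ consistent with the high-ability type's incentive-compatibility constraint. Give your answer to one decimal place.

Choosing s̄ yields the high-ability type 141 − 6.3·s̄; choosing zero yields 45.
The high-ability type is indifferent at 141 − 6.3·s̄ = 45, i.e. s̄ = (141 − 45) / 6.3 ≈ 15.2.
For any s̄ above 15.2 the high-ability type would rather pool at zero, so separation collapses.

15.2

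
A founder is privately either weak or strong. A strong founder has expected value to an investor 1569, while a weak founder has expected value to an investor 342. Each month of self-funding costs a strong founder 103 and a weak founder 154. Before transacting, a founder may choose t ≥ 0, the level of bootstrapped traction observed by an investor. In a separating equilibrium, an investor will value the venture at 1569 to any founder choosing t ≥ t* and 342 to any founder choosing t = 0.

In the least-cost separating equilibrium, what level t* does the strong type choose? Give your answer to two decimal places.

7.97

A weak founder choosing t = 0 receives 342.
Imitating at t* instead would pay 1569 at cost 154·t*, netting 1569 − 154·t*.
Indifference: 342 = 1569 − 154·t*, so t* = (1569 − 342) / 154 ≈ 7.97.
This is the weak type's binding incentive-compatibility constraint; any t ≥ 7.97 sustains separation on that side.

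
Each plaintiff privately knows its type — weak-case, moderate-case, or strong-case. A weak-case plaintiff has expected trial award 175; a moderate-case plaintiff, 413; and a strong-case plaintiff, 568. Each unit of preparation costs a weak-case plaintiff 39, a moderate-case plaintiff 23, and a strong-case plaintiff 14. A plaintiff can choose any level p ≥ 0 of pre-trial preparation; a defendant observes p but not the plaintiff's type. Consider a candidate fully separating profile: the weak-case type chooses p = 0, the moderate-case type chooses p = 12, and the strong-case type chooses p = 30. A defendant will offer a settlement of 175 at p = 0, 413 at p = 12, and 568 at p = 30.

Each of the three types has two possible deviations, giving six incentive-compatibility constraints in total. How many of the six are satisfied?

3

Moderate-case (own payoff 413 − 23×12 = 137): to p=0 gives 175 → profitable ✗; to p=30 gives 568 − 23×30 = -122 → no gain ✓.
Strong-case (own payoff 568 − 14×30 = 148): to p=0 gives 175 → profitable ✗; to p=12 gives 413 − 14×12 = 245 → profitable ✗.
Weak-case (own payoff 175): to p=12 gives 413 − 39×12 = -55 → no gain ✓; to p=30 gives 568 − 39×30 = -602 → no gain ✓.
3 of the 6 constraints hold; not an equilibrium.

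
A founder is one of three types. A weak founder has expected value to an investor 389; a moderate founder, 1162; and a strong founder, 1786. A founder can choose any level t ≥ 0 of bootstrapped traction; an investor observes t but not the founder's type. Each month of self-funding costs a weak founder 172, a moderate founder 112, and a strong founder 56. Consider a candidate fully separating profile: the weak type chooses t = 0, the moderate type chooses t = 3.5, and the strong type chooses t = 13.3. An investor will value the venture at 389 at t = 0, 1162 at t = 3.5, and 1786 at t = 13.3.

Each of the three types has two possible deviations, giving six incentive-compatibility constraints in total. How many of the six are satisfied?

Moderate (own payoff 1162 − 112×3.5 = 770): to t=0 gives 389 → no gain ✓; to t=13.3 gives 1786 − 112×13.3 = 296.4 → no gain ✓.
Strong (own payoff 1786 − 56×13.3 = 1041.2): to t=0 gives 389 → no gain ✓; to t=3.5 gives 1162 − 56×3.5 = 966 → no gain ✓.
Weak (own payoff 389): to t=3.5 gives 1162 − 172×3.5 = 560 → profitable ✗; to t=13.3 gives 1786 − 172×13.3 = -501.6 → no gain ✓.
5 of the 6 constraints hold; not an equilibrium.

5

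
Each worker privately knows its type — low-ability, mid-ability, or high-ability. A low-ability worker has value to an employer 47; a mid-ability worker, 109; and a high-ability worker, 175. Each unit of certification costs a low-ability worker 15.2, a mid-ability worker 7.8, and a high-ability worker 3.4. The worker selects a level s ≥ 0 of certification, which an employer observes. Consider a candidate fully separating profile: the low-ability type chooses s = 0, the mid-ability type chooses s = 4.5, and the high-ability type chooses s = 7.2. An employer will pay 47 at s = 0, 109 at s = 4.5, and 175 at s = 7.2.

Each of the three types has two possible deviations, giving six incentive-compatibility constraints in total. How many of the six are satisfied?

4

High-ability (own payoff 175 − 3.4×7.2 = 150.52): to s=0 gives 47 → no gain ✓; to s=4.5 gives 109 − 3.4×4.5 = 93.7 → no gain ✓.
Mid-ability (own payoff 109 − 7.8×4.5 = 73.9): to s=0 gives 47 → no gain ✓; to s=7.2 gives 175 − 7.8×7.2 = 118.84 → profitable ✗.
Low-ability (own payoff 47): to s=4.5 gives 109 − 15.2×4.5 = 40.6 → no gain ✓; to s=7.2 gives 175 − 15.2×7.2 = 65.56 → profitable ✗.
4 of the 6 constraints hold; not an equilibrium.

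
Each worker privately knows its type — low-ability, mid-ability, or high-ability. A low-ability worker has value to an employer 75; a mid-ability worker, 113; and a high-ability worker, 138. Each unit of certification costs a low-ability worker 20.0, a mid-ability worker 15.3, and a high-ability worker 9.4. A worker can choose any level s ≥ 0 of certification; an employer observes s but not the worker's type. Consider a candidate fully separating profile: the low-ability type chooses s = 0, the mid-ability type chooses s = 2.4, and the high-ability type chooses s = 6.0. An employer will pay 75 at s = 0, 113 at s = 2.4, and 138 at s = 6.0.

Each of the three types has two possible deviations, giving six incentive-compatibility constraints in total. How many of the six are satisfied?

High-ability (own payoff 138 − 9.4×6.0 = 81.6): to s=0 gives 75 → no gain ✓; to s=2.4 gives 113 − 9.4×2.4 = 90.44 → profitable ✗.
Mid-ability (own payoff 113 − 15.3×2.4 = 76.28): to s=0 gives 75 → no gain ✓; to s=6.0 gives 138 − 15.3×6.0 = 46.2 → no gain ✓.
Low-ability (own payoff 75): to s=2.4 gives 113 − 20.0×2.4 = 65 → no gain ✓; to s=6.0 gives 138 − 20.0×6.0 = 18 → no gain ✓.
5 of the 6 constraints hold; not an equilibrium.

5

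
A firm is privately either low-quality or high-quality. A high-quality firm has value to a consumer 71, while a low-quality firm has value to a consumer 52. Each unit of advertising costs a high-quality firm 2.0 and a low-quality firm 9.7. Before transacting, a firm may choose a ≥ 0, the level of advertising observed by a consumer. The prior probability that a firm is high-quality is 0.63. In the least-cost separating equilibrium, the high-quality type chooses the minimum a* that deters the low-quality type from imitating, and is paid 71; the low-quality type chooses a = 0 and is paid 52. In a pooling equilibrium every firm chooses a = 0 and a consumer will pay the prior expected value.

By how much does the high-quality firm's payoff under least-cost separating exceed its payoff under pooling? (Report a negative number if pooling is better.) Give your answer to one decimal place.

Least-cost separating signal: a* solves 52 = 71 − 9.7·a*, so a* = (71 − 52)/9.7 ≈ 1.9588.
High-quality type's separating payoff: 71 − 2.0 × a* = 71 − 2.0 × (71 − 52)/9.7 = 71 − 38/9.7 ≈ 67.082.
Pooling payoff: 0.63 × 71 + 0.37 × 52 = 63.97.
Difference: 67.082 − 63.97 = 3.112, i.e. 3.1 to one decimal place.
The high-quality type prefers to separate.

3.1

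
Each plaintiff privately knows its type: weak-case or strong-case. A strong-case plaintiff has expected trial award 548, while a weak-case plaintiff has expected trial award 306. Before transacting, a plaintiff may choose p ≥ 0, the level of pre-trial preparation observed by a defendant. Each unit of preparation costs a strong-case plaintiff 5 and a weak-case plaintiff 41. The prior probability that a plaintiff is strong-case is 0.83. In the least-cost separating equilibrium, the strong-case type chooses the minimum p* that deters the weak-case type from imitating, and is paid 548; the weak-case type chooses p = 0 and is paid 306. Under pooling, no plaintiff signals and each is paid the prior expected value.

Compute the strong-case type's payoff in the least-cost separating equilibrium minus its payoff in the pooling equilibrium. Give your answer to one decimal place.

Least-cost separating signal: p* solves 306 = 548 − 41·p*, so p* = (548 − 306)/41 ≈ 5.9024.
Strong-case type's separating payoff: 548 − 5 × p* = 548 − 5 × (548 − 306)/41 = 548 − 1210/41 ≈ 518.488.
Pooling payoff: 0.83 × 548 + 0.17 × 306 = 506.86.
Difference: 518.488 − 506.86 = 11.628, i.e. 11.6 to one decimal place.
The strong-case type prefers to separate.

11.6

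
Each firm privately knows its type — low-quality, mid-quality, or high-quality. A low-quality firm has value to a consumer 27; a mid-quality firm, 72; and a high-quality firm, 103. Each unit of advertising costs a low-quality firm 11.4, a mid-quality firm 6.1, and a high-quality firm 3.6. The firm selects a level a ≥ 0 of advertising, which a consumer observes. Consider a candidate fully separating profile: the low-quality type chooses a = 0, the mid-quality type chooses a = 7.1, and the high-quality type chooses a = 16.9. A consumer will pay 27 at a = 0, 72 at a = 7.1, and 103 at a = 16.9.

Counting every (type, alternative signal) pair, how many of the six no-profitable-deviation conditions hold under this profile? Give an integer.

5

Low-quality (own payoff 27): to a=7.1 gives 72 − 11.4×7.1 = -8.94 → no gain ✓; to a=16.9 gives 103 − 11.4×16.9 = -89.66 → no gain ✓.
Mid-quality (own payoff 72 − 6.1×7.1 = 28.69): to a=0 gives 27 → no gain ✓; to a=16.9 gives 103 − 6.1×16.9 = -0.09 → no gain ✓.
High-quality (own payoff 103 − 3.6×16.9 = 42.16): to a=0 gives 27 → no gain ✓; to a=7.1 gives 72 − 3.6×7.1 = 46.44 → profitable ✗.
5 of the 6 constraints hold; not an equilibrium.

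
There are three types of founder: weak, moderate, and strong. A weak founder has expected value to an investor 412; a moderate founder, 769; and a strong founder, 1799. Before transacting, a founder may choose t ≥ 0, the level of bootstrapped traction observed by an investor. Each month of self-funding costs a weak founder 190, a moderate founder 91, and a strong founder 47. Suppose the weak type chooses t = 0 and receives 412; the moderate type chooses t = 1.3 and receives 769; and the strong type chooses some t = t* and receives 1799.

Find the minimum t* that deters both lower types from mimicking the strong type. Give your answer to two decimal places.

12.62

Moderate type (on-path payoff 769 − 91×1.3 = 650.7) won't mimic when 650.7 ≥ 1799 − 91·t*, i.e. t* ≥ 12.62.
Weak type (on-path payoff 412) won't mimic when 412 ≥ 1799 − 190·t*, i.e. t* ≥ 7.30.
Both must hold, so t* = max(7.30, 12.62) = 12.62. The moderate type's constraint binds.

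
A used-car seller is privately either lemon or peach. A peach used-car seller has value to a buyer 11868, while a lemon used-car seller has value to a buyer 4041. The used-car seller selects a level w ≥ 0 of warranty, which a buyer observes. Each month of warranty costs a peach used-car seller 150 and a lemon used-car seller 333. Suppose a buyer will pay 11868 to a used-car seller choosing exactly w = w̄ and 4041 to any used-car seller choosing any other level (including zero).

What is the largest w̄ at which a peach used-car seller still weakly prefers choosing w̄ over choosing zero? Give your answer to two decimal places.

Choosing w̄ yields the peach type 11868 − 150·w̄; choosing zero yields 4041.
The peach type is indifferent at 11868 − 150·w̄ = 4041, i.e. w̄ = (11868 − 4041) / 150 = 52.18.
For any w̄ above 52.18 the peach type would rather pool at zero, so separation collapses.

52.18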